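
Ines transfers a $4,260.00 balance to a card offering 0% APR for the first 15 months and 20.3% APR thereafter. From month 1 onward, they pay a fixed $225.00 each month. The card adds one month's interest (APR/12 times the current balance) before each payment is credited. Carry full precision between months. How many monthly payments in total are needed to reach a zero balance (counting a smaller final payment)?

20 payments

Promo months 1–15 at r₀ = 0%/12 = 0; months 16+ at r₁ = 20.3%/12 = 0.0169167.
After month 15 (no interest yet): B = $4,260.00 − 15·$225.00 = $885.00.
Then at r₁ with $225.00/mo: n₂ = −ln(1 − r₁·B/P)/ln(1+r₁) ≈ 4.10 → 5 more payments.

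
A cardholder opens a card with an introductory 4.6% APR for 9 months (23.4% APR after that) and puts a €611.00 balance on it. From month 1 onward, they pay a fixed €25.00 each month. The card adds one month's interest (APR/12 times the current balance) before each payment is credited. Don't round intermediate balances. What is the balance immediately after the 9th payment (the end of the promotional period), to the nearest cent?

€403.92

Promo months 1–9 at r₀ = 4.6%/12 = 0.00383333; months 10+ at r₁ = 23.4%/12 = 0.0195.
After month 9: iterate B ← B·(1+r₀) − €25.00 for 9 months → €403.92.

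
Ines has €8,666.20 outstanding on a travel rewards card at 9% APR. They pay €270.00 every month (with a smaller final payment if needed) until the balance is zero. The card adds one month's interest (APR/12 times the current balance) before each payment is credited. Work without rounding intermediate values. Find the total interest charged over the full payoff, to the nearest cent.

Monthly rate r = 9%/12 = 0.75% = 0.0075.
Payoff takes n = ⌈−ln(1 − rB₀/P)/ln(1+r)⌉ = ⌈36.857⌉ = 37 payments; the last is €231.47.
Total paid = 36·€270.00 + €231.47 = €9,951.47.
Total interest = total paid − principal = €9,951.47 − €8,666.20 = €1,285.27.

€1,285.27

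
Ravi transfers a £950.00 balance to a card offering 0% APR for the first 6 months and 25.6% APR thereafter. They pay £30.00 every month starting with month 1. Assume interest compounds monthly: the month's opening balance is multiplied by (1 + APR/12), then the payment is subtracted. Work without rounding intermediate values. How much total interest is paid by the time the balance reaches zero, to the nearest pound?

£357

Promo months 1–6 at r₀ = 0%/12 = 0; months 7+ at r₁ = 25.6%/12 = 0.0213333.
After month 6 (no interest yet): B = £950.00 − 6·£30.00 = £770.00.
Then at r₁ with £30.00/mo: n₂ = −ln(1 − r₁·B/P)/ln(1+r₁) ≈ 37.57 → 38 more payments.
Total paid = 43·£30.00 + £17.22 = £1,307.22; interest = £1,307.22 − £950.00 = £357.22.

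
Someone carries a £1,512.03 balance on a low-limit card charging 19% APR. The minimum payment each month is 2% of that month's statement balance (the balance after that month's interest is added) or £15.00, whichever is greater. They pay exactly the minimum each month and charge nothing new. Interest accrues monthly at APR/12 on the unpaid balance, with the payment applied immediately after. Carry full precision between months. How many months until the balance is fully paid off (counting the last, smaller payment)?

Monthly rate r = 19%/12 = 1.58333% = 0.0158333.
While 2% of the post-interest balance exceeds £15.00, each month B ← (B·(1+r))·(1 − 0.02), i.e. B shrinks by the factor (1+r)·0.98 = 0.99552.
This holds for months 1–160. Entering month 161 the balance is £736.76; 2% of the post-interest balance is now below £15.00, so the flat £15.00 minimum applies from here.
From month 161 a fixed £15.00 at rate r clears £736.76 in 96 more payments. Total: 160 + 96 = 256 months.

256 months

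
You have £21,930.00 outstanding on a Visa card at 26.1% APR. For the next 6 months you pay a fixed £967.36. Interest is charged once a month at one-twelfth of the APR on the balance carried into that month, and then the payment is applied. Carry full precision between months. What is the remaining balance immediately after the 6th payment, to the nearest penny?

Monthly rate r = 26.1%/12 = 2.175% = 0.02175.
Each month: B ← B·(1+r) − £967.36.
Month 1: interest £476.98; balance after payment £21,439.62.
Month 2: interest £466.31; balance after payment £20,938.57.
Month 3: interest £455.41; balance after payment £20,426.62.
Month 4: interest £444.28; balance after payment £19,903.54.
Month 5: interest £432.90; balance after payment £19,369.08.
Month 6: interest £421.28; balance after payment £18,823.00.

£18,823.00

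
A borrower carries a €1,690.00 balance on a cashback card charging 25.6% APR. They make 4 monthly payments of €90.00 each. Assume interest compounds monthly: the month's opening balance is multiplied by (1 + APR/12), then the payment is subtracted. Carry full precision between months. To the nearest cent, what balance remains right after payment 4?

Monthly rate r = 25.6%/12 = 2.13333% = 0.0213333.
Each month: B ← B·(1+r) − €90.00.
Month 1: interest €36.05; balance after payment €1,636.05.
Month 2: interest €34.90; balance after payment €1,580.96.
Month 3: interest €33.73; balance after payment €1,524.68.
Month 4: interest €32.53; balance after payment €1,467.21.

€1,467.21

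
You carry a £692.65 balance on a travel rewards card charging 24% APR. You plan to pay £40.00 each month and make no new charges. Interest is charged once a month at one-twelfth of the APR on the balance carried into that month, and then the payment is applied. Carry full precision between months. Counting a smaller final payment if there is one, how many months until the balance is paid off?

22 payments

Monthly rate r = 24%/12 = 2% = 0.02.
Recurrence: B ← B·(1+r) − £40.00.
Month 1: interest £13.85; balance after payment £666.50.
Month 2: interest £13.33; balance after payment £639.83.
Closed form: n = −ln(1 − rB₀/P)/ln(1+r) = −ln(0.65368)/ln(1.02) ≈ 21.469, so the balance reaches zero during payment 22.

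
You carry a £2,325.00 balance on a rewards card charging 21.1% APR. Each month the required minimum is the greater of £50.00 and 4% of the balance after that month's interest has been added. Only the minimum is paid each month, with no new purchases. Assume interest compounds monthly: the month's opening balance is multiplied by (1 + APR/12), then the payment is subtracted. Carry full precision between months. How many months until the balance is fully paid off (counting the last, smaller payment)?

Monthly rate r = 21.1%/12 = 1.75833% = 0.0175833.
While 4% of the post-interest balance exceeds £50.00, each month B ← (B·(1+r))·(1 − 0.04), i.e. B shrinks by the factor (1+r)·0.96 = 0.97688.
This holds for months 1–28. Entering month 29 the balance is £1,207.75; 4% of the post-interest balance is now below £50.00, so the flat £50.00 minimum applies from here.
From month 29 a fixed £50.00 at rate r clears £1,207.75 in 32 more payments. Total: 28 + 32 = 60 months.

60 months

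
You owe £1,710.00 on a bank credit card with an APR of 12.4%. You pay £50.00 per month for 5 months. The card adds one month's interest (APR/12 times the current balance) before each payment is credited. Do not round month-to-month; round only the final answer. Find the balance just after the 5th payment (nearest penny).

£1,544.97

Monthly rate r = 12.4%/12 = 1.03333% = 0.0103333.
Each month: B ← B·(1+r) − £50.00.
Month 1: interest £17.67; balance after payment £1,677.67.
Month 2: interest £17.34; balance after payment £1,645.01.
Month 3: interest £17.00; balance after payment £1,612.00.
Month 4: interest £16.66; balance after payment £1,578.66.
Month 5: interest £16.31; balance after payment £1,544.97.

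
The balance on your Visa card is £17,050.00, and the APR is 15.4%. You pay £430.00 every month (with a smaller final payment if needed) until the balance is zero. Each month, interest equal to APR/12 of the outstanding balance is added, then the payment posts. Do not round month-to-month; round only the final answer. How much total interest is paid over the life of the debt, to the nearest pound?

Monthly rate r = 15.4%/12 = 1.28333% = 0.0128333.
Payoff takes n = ⌈−ln(1 − rB₀/P)/ln(1+r)⌉ = ⌈55.759⌉ = 56 payments; the last is £326.80.
Total paid = 55·£430.00 + £326.80 = £23,976.80.
Total interest = total paid − principal = £23,976.80 − £17,050.00 = £6,926.80.

£6,927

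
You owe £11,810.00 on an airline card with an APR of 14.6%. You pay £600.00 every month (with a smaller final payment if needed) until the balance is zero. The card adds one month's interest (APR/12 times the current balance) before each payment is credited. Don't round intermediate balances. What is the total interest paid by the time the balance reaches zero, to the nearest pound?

Monthly rate r = 14.6%/12 = 1.21667% = 0.0121667.
Payoff takes n = ⌈−ln(1 − rB₀/P)/ln(1+r)⌉ = ⌈22.637⌉ = 23 payments; the last is £382.98.
Total paid = 22·£600.00 + £382.98 = £13,582.98.
Total interest = total paid − principal = £13,582.98 − £11,810.00 = £1,772.98.

£1,773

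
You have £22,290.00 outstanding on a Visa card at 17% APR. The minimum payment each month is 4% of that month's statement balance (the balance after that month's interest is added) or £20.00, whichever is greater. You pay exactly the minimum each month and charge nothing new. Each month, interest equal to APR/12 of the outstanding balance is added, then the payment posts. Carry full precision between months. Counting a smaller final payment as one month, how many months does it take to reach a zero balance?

173 months

Monthly rate r = 17%/12 = 1.41667% = 0.0141667.
While 4% of the post-interest balance exceeds £20.00, each month B ← (B·(1+r))·(1 − 0.04), i.e. B shrinks by the factor (1+r)·0.96 = 0.9736.
This holds for months 1–143. Entering month 144 the balance is £485.88; 4% of the post-interest balance is now below £20.00, so the flat £20.00 minimum applies from here.
From month 144 a fixed £20.00 at rate r clears £485.88 in 30 more payments. Total: 143 + 30 = 173 months.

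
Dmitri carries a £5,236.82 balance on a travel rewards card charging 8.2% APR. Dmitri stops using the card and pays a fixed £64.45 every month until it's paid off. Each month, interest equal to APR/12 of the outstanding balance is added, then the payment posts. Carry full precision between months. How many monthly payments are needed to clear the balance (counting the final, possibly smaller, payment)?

119 months

Monthly rate r = 8.2%/12 = 0.683333% = 0.00683333.
Recurrence: B ← B·(1+r) − £64.45.
Month 1: interest £35.78; balance after payment £5,208.15.
Month 2: interest £35.59; balance after payment £5,179.29.
Closed form: n = −ln(1 − rB₀/P)/ln(1+r) = −ln(0.44476)/ln(1.00683) ≈ 118.972, so the balance reaches zero during payment 119.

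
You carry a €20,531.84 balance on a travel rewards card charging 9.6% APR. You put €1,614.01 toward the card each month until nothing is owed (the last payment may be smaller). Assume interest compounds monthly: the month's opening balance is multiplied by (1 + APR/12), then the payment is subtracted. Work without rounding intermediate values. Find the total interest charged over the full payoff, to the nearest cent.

Monthly rate r = 9.6%/12 = 0.8% = 0.008.
Payoff takes n = ⌈−ln(1 − rB₀/P)/ln(1+r)⌉ = ⌈13.469⌉ = 14 payments; the last is €759.33.
Total paid = 13·€1,614.01 + €759.33 = €21,741.46.
Total interest = total paid − principal = €21,741.46 − €20,531.84 = €1,209.62.

€1,209.62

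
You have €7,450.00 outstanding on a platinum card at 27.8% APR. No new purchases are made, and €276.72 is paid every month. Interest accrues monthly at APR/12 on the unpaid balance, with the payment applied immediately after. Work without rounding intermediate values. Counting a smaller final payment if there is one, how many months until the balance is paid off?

Monthly rate r = 27.8%/12 = 2.31667% = 0.0231667.
Recurrence: B ← B·(1+r) − €276.72.
Month 1: interest €172.59; balance after payment €7,345.87.
Month 2: interest €170.18; balance after payment €7,239.33.
Closed form: n = −ln(1 − rB₀/P)/ln(1+r) = −ln(0.37629)/ln(1.02317) ≈ 42.676, so the balance reaches zero during payment 43.

43 payments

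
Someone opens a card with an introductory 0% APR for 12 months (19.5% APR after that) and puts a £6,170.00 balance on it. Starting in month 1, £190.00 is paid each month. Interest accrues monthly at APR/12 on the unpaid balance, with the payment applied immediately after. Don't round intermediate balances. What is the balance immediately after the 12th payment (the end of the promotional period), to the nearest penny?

Promo months 1–12 at r₀ = 0%/12 = 0; months 13+ at r₁ = 19.5%/12 = 0.01625.
After month 12 (no interest yet): B = £6,170.00 − 12·£190.00 = £3,890.00.

£3,890.00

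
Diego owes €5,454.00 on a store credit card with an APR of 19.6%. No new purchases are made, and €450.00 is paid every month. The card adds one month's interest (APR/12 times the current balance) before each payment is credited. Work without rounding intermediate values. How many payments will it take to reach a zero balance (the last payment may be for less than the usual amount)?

14 payments

Monthly rate r = 19.6%/12 = 1.63333% = 0.0163333.
Recurrence: B ← B·(1+r) − €450.00.
Month 1: interest €89.08; balance after payment €5,093.08.
Month 2: interest €83.19; balance after payment €4,726.27.
Closed form: n = −ln(1 − rB₀/P)/ln(1+r) = −ln(0.80204)/ln(1.01633) ≈ 13.616, so the balance reaches zero during payment 14.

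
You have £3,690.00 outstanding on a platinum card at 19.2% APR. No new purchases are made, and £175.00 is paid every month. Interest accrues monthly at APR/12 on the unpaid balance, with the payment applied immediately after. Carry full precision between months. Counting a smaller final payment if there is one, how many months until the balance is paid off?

26 months

Monthly rate r = 19.2%/12 = 1.6% = 0.016.
Recurrence: B ← B·(1+r) − £175.00.
Month 1: interest £59.04; balance after payment £3,574.04.
Month 2: interest £57.18; balance after payment £3,456.22.
Closed form: n = −ln(1 − rB₀/P)/ln(1+r) = −ln(0.66263)/ln(1.016) ≈ 25.927, so the balance reaches zero during payment 26.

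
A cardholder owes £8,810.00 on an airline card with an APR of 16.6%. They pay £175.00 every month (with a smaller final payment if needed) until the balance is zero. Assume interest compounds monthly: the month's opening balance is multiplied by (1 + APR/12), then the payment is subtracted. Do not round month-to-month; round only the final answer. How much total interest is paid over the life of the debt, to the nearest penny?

Monthly rate r = 16.6%/12 = 1.38333% = 0.0138333.
Payoff takes n = ⌈−ln(1 − rB₀/P)/ln(1+r)⌉ = ⌈86.769⌉ = 87 payments; the last is £134.76.
Total paid = 86·£175.00 + £134.76 = £15,184.76.
Total interest = total paid − principal = £15,184.76 − £8,810.00 = £6,374.76.

£6,374.76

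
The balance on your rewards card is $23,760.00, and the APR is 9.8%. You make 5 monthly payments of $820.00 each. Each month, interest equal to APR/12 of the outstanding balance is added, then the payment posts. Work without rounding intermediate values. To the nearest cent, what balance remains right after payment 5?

Monthly rate r = 9.8%/12 = 0.816667% = 0.00816667.
Each month: B ← B·(1+r) − $820.00.
Month 1: interest $194.04; balance after payment $23,134.04.
Month 2: interest $188.93; balance after payment $22,502.97.
Month 3: interest $183.77; balance after payment $21,866.74.
Month 4: interest $178.58; balance after payment $21,225.32.
Month 5: interest $173.34; balance after payment $20,578.66.

$20,578.66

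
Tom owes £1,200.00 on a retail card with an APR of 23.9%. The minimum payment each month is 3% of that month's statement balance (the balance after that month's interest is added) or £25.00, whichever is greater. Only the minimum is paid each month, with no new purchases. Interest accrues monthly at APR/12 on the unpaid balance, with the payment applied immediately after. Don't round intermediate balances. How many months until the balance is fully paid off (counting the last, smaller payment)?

Monthly rate r = 23.9%/12 = 1.99167% = 0.0199167.
While 3% of the post-interest balance exceeds £25.00, each month B ← (B·(1+r))·(1 − 0.03), i.e. B shrinks by the factor (1+r)·0.97 = 0.98932.
This holds for months 1–36. Entering month 37 the balance is £815.25; 3% of the post-interest balance is now below £25.00, so the flat £25.00 minimum applies from here.
From month 37 a fixed £25.00 at rate r clears £815.25 in 54 more payments. Total: 36 + 54 = 90 months.

90 months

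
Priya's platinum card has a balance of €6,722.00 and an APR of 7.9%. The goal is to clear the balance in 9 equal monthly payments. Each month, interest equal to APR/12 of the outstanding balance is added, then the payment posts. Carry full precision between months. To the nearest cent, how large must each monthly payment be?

€771.69

Monthly rate r = 7.9%/12 = 0.658333% = 0.00658333.
Level-payment amortization: P = B₀·r / (1 − (1+r)^(−n)) = 6722.00·0.00658333 / (1 − 1.00658^(−9)).
Denominator 1 − (1+r)^(−9) = 0.0573458518.
P = 44.2532 / 0.0573458518 ≈ 771.69.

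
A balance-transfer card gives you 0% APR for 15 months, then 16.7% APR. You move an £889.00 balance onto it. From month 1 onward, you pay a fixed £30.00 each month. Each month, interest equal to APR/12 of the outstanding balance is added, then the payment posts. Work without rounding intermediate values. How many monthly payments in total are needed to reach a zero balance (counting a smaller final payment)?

Promo months 1–15 at r₀ = 0%/12 = 0; months 16+ at r₁ = 16.7%/12 = 0.0139167.
After month 15 (no interest yet): B = £889.00 − 15·£30.00 = £439.00.
Then at r₁ with £30.00/mo: n₂ = −ln(1 − r₁·B/P)/ln(1+r₁) ≈ 16.48 → 17 more payments.

32 payments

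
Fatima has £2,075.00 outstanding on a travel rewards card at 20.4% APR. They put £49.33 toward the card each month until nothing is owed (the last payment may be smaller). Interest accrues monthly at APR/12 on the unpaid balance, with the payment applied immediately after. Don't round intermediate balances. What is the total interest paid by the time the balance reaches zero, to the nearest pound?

£1,599

Monthly rate r = 20.4%/12 = 1.7% = 0.017.
Payoff takes n = ⌈−ln(1 − rB₀/P)/ln(1+r)⌉ = ⌈74.482⌉ = 75 payments; the last is £23.89.
Total paid = 74·£49.33 + £23.89 = £3,674.31.
Total interest = total paid − principal = £3,674.31 − £2,075.00 = £1,599.31.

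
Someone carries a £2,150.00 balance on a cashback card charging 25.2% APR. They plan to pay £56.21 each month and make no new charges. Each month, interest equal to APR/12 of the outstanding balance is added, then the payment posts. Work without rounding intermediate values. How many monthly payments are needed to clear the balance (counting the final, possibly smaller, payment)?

Monthly rate r = 25.2%/12 = 2.1% = 0.021.
Recurrence: B ← B·(1+r) − £56.21.
Month 1: interest £45.15; balance after payment £2,138.94.
Month 2: interest £44.92; balance after payment £2,127.65.
Closed form: n = −ln(1 − rB₀/P)/ln(1+r) = −ln(0.19676)/ln(1.021) ≈ 78.227, so the balance reaches zero during payment 79.

79 payments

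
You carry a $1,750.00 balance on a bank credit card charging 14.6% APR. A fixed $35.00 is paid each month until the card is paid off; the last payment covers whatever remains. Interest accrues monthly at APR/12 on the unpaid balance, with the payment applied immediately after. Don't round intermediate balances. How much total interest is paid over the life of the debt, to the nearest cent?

$962.89

Monthly rate r = 14.6%/12 = 1.21667% = 0.0121667.
Payoff takes n = ⌈−ln(1 − rB₀/P)/ln(1+r)⌉ = ⌈77.510⌉ = 78 payments; the last is $17.89.
Total paid = 77·$35.00 + $17.89 = $2,712.89.
Total interest = total paid − principal = $2,712.89 − $1,750.00 = $962.89.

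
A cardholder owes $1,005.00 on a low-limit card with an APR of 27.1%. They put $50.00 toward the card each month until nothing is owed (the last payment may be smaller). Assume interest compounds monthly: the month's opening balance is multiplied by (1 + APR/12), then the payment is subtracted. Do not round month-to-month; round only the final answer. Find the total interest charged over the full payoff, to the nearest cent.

$349.60

Monthly rate r = 27.1%/12 = 2.25833% = 0.0225833.
Payoff takes n = ⌈−ln(1 − rB₀/P)/ln(1+r)⌉ = ⌈27.091⌉ = 28 payments; the last is $4.60.
Total paid = 27·$50.00 + $4.60 = $1,354.60.
Total interest = total paid − principal = $1,354.60 − $1,005.00 = $349.60.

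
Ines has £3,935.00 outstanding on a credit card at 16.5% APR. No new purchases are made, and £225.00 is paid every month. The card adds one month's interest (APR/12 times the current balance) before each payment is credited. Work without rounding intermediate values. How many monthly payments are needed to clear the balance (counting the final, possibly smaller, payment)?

Monthly rate r = 16.5%/12 = 1.375% = 0.01375.
Recurrence: B ← B·(1+r) − £225.00.
Month 1: interest £54.11; balance after payment £3,764.11.
Month 2: interest £51.76; balance after payment £3,590.86.
Closed form: n = −ln(1 − rB₀/P)/ln(1+r) = −ln(0.75953)/ln(1.01375) ≈ 20.141, so the balance reaches zero during payment 21.

21 months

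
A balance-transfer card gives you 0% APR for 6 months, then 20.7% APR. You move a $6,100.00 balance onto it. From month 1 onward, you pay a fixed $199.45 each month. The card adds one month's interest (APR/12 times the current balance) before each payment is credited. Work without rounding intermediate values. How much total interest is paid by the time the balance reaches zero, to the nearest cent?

$1,531.75

Promo months 1–6 at r₀ = 0%/12 = 0; months 7+ at r₁ = 20.7%/12 = 0.01725.
After month 6 (no interest yet): B = $6,100.00 − 6·$199.45 = $4,903.30.
Then at r₁ with $199.45/mo: n₂ = −ln(1 − r₁·B/P)/ln(1+r₁) ≈ 32.26 → 33 more payments.
Total paid = 38·$199.45 + $52.65 = $7,631.75; interest = $7,631.75 − $6,100.00 = $1,531.75.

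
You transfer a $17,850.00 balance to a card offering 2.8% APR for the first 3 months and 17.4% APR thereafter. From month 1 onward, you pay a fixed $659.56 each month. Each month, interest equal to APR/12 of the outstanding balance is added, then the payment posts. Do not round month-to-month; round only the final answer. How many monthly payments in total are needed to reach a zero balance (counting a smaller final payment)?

34 months

Promo months 1–3 at r₀ = 2.8%/12 = 0.00233333; months 4+ at r₁ = 17.4%/12 = 0.0145.
After month 3: iterate B ← B·(1+r₀) − $659.56 for 3 months → $15,991.94.
Then at r₁ with $659.56/mo: n₂ = −ln(1 − r₁·B/P)/ln(1+r₁) ≈ 30.09 → 31 more payments.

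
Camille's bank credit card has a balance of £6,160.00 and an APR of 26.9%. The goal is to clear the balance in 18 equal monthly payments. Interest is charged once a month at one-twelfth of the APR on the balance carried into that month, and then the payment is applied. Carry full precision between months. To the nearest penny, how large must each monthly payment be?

£419.67

Monthly rate r = 26.9%/12 = 2.24167% = 0.0224167.
Level-payment amortization: P = B₀·r / (1 − (1+r)^(−n)) = 6160.00·0.0224167 / (1 − 1.02242^(−18)).
Denominator 1 − (1+r)^(−18) = 0.32903876.
P = 138.087 / 0.32903876 ≈ 419.67.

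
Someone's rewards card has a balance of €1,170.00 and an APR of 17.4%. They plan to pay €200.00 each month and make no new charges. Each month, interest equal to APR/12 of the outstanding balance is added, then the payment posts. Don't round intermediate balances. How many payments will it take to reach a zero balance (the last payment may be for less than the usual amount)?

Monthly rate r = 17.4%/12 = 1.45% = 0.0145.
Recurrence: B ← B·(1+r) − €200.00.
Month 1: interest €16.96; balance after payment €986.96.
Month 2: interest €14.31; balance after payment €801.28.
Closed form: n = −ln(1 − rB₀/P)/ln(1+r) = −ln(0.91517)/ln(1.0145) ≈ 6.157, so the balance reaches zero during payment 7.

7 months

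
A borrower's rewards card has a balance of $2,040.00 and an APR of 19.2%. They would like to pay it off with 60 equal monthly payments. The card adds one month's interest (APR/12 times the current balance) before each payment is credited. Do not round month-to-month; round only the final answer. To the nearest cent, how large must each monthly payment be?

Monthly rate r = 19.2%/12 = 1.6% = 0.016.
Level-payment amortization: P = B₀·r / (1 − (1+r)^(−n)) = 2040.00·0.016 / (1 − 1.016^(−60)).
Denominator 1 − (1+r)^(−60) = 0.614186408.
P = 32.64 / 0.614186408 ≈ 53.14.

$53.14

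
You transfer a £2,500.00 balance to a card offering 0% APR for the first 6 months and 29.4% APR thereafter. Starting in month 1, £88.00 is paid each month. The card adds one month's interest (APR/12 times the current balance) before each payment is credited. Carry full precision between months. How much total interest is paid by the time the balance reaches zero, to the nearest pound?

Promo months 1–6 at r₀ = 0%/12 = 0; months 7+ at r₁ = 29.4%/12 = 0.0245.
After month 6 (no interest yet): B = £2,500.00 − 6·£88.00 = £1,972.00.
Then at r₁ with £88.00/mo: n₂ = −ln(1 − r₁·B/P)/ln(1+r₁) ≈ 32.90 → 33 more payments.
Total paid = 38·£88.00 + £79.31 = £3,423.31; interest = £3,423.31 − £2,500.00 = £923.31.

£923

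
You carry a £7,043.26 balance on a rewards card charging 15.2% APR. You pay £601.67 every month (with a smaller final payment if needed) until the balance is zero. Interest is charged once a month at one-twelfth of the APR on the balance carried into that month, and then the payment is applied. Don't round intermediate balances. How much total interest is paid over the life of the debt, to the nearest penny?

Monthly rate r = 15.2%/12 = 1.26667% = 0.0126667.
Payoff takes n = ⌈−ln(1 − rB₀/P)/ln(1+r)⌉ = ⌈12.751⌉ = 13 payments; the last is £452.43.
Total paid = 12·£601.67 + £452.43 = £7,672.47.
Total interest = total paid − principal = £7,672.47 − £7,043.26 = £629.21.

£629.21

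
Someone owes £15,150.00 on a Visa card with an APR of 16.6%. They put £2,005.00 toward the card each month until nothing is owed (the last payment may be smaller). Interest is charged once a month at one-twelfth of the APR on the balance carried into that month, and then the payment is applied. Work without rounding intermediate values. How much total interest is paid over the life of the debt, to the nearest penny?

Monthly rate r = 16.6%/12 = 1.38333% = 0.0138333.
Payoff takes n = ⌈−ln(1 − rB₀/P)/ln(1+r)⌉ = ⌈8.036⌉ = 9 payments; the last is £72.59.
Total paid = 8·£2,005.00 + £72.59 = £16,112.59.
Total interest = total paid − principal = £16,112.59 − £15,150.00 = £962.59.

£962.59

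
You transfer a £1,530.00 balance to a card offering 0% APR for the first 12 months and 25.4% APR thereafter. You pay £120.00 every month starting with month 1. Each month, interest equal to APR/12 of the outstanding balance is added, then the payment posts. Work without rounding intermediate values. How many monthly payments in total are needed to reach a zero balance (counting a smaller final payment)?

13 months

Promo months 1–12 at r₀ = 0%/12 = 0; months 13+ at r₁ = 25.4%/12 = 0.0211667.
After month 12 (no interest yet): B = £1,530.00 − 12·£120.00 = £90.00.
Then at r₁ with £120.00/mo: n₂ = −ln(1 − r₁·B/P)/ln(1+r₁) ≈ 0.76 → 1 more payments.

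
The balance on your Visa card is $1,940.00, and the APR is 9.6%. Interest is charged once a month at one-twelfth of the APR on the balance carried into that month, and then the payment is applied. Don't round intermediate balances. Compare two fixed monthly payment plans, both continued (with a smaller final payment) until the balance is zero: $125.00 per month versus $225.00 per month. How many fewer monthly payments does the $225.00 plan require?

8 fewer payments

Monthly rate r = 9.6%/12 = 0.8% = 0.008.
At $125.00/mo: n = ⌈−ln(1 − rB₀/P)/ln(1+r)⌉ = 17 payments (last $79.82); total interest = total paid − $1,940.00 = $139.82.
At $225.00/mo: 9 payments (last $218.21); total interest $78.21.
Payments saved = 17 − 9 = 8.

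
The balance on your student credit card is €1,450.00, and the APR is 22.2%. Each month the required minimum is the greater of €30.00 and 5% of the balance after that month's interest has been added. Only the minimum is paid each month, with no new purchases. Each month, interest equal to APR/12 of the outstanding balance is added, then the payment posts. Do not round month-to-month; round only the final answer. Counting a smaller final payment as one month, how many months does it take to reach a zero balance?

Monthly rate r = 22.2%/12 = 1.85% = 0.0185.
While 5% of the post-interest balance exceeds €30.00, each month B ← (B·(1+r))·(1 − 0.05), i.e. B shrinks by the factor (1+r)·0.95 = 0.96757.
This holds for months 1–28. Entering month 29 the balance is €576.15; 5% of the post-interest balance is now below €30.00, so the flat €30.00 minimum applies from here.
From month 29 a fixed €30.00 at rate r clears €576.15 in 24 more payments. Total: 28 + 24 = 52 months.

52 months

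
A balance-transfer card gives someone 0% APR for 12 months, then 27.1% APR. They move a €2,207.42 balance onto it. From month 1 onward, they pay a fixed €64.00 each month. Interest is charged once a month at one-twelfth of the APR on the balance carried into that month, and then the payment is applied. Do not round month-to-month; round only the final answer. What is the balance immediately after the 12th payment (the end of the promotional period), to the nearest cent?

Promo months 1–12 at r₀ = 0%/12 = 0; months 13+ at r₁ = 27.1%/12 = 0.0225833.
After month 12 (no interest yet): B = €2,207.42 − 12·€64.00 = €1,439.42.

€1,439.42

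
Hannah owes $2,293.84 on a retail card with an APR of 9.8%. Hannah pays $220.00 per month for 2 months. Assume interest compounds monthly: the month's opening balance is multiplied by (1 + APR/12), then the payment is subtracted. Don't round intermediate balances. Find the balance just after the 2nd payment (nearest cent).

Monthly rate r = 9.8%/12 = 0.816667% = 0.00816667.
Each month: B ← B·(1+r) − $220.00.
Month 1: interest $18.73; balance after payment $2,092.57.
Month 2: interest $17.09; balance after payment $1,889.66.

$1,889.66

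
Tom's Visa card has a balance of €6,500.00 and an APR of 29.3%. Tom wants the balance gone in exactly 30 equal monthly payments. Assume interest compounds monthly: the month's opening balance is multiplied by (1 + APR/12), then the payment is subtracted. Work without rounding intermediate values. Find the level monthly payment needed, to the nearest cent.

Monthly rate r = 29.3%/12 = 2.44167% = 0.0244167.
Level-payment amortization: P = B₀·r / (1 − (1+r)^(−n)) = 6500.00·0.0244167 / (1 − 1.02442^(−30)).
Denominator 1 − (1+r)^(−30) = 0.515045568.
P = 158.708 / 0.515045568 ≈ 308.14.

€308.14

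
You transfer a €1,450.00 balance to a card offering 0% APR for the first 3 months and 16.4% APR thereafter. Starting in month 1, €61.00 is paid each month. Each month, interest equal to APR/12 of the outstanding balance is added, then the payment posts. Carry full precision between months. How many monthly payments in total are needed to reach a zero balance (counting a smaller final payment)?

28 payments

Promo months 1–3 at r₀ = 0%/12 = 0; months 4+ at r₁ = 16.4%/12 = 0.0136667.
After month 3 (no interest yet): B = €1,450.00 − 3·€61.00 = €1,267.00.
Then at r₁ with €61.00/mo: n₂ = −ln(1 − r₁·B/P)/ln(1+r₁) ≈ 24.60 → 25 more payments.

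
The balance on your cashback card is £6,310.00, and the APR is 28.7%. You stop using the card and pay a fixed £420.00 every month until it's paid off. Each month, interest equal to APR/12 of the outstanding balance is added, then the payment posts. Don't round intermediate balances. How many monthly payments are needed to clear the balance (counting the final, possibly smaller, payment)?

19 months

Monthly rate r = 28.7%/12 = 2.39167% = 0.0239167.
Recurrence: B ← B·(1+r) − £420.00.
Month 1: interest £150.91; balance after payment £6,040.91.
Month 2: interest £144.48; balance after payment £5,765.39.
Closed form: n = −ln(1 − rB₀/P)/ln(1+r) = −ln(0.64068)/ln(1.02392) ≈ 18.837, so the balance reaches zero during payment 19.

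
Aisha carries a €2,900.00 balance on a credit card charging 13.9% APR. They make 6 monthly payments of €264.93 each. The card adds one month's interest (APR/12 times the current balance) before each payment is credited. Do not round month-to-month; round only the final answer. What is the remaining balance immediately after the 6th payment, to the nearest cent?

Monthly rate r = 13.9%/12 = 1.15833% = 0.0115833.
Each month: B ← B·(1+r) − €264.93.
Month 1: interest €33.59; balance after payment €2,668.66.
Month 2: interest €30.91; balance after payment €2,434.64.
Month 3: interest €28.20; balance after payment €2,197.91.
Month 4: interest €25.46; balance after payment €1,958.44.
Month 5: interest €22.69; balance after payment €1,716.20.
Month 6: interest €19.88; balance after payment €1,471.15.

€1,471.15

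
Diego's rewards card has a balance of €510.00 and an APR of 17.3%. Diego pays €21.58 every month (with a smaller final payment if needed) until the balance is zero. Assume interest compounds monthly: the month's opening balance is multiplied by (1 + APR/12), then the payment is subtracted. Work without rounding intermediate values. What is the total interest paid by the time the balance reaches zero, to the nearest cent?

€118.08

Monthly rate r = 17.3%/12 = 1.44167% = 0.0144167.
Payoff takes n = ⌈−ln(1 − rB₀/P)/ln(1+r)⌉ = ⌈29.104⌉ = 30 payments; the last is €2.26.
Total paid = 29·€21.58 + €2.26 = €628.08.
Total interest = total paid − principal = €628.08 − €510.00 = €118.08.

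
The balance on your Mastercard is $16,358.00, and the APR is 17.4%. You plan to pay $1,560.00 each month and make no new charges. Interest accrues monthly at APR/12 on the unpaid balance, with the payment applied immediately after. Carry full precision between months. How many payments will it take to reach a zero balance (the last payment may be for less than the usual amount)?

12 months

Monthly rate r = 17.4%/12 = 1.45% = 0.0145.
Recurrence: B ← B·(1+r) − $1,560.00.
Month 1: interest $237.19; balance after payment $15,035.19.
Month 2: interest $218.01; balance after payment $13,693.20.
Closed form: n = −ln(1 − rB₀/P)/ln(1+r) = −ln(0.84795)/ln(1.0145) ≈ 11.457, so the balance reaches zero during payment 12.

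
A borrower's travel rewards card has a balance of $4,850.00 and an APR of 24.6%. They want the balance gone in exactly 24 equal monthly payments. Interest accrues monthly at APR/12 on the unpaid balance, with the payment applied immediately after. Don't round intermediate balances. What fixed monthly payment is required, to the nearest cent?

Monthly rate r = 24.6%/12 = 2.05% = 0.0205.
Level-payment amortization: P = B₀·r / (1 − (1+r)^(−n)) = 4850.00·0.0205 / (1 − 1.0205^(−24)).
Denominator 1 − (1+r)^(−24) = 0.385548254.
P = 99.425 / 0.385548254 ≈ 257.88.

$257.88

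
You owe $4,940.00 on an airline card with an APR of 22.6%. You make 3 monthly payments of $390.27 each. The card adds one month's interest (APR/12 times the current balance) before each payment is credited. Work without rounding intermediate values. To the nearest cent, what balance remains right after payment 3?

$4,031.40

Monthly rate r = 22.6%/12 = 1.88333% = 0.0188333.
Each month: B ← B·(1+r) − $390.27.
Month 1: interest $93.04; balance after payment $4,642.77.
Month 2: interest $87.44; balance after payment $4,339.94.
Month 3: interest $81.74; balance after payment $4,031.40.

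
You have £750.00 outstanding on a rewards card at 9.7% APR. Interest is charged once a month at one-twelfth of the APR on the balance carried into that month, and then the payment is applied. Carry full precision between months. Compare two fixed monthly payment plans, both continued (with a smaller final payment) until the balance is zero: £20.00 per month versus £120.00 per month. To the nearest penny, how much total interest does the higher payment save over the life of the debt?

£124.35

Monthly rate r = 9.7%/12 = 0.808333% = 0.00808333.
At £20.00/mo: n = ⌈−ln(1 − rB₀/P)/ln(1+r)⌉ = 45 payments (last £17.18); total interest = total paid − £750.00 = £147.18.
At £120.00/mo: 7 payments (last £52.83); total interest £22.83.
Interest saved = £147.18 − £22.83 = £124.35.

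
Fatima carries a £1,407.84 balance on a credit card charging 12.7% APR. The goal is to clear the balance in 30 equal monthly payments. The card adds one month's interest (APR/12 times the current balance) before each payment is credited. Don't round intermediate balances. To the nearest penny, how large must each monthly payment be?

Monthly rate r = 12.7%/12 = 1.05833% = 0.0105833.
Level-payment amortization: P = B₀·r / (1 − (1+r)^(−n)) = 1407.84·0.0105833 / (1 − 1.01058^(−30)).
Denominator 1 − (1+r)^(−30) = 0.270817807.
P = 14.8996 / 0.270817807 ≈ 55.02.

£55.02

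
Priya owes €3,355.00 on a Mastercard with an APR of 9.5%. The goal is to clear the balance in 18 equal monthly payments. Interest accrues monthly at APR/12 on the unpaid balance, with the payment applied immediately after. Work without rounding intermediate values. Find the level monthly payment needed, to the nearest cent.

Monthly rate r = 9.5%/12 = 0.791667% = 0.00791667.
Level-payment amortization: P = B₀·r / (1 − (1+r)^(−n)) = 3355.00·0.00791667 / (1 − 1.00792^(−18)).
Denominator 1 − (1+r)^(−18) = 0.132325728.
P = 26.5604 / 0.132325728 ≈ 200.72.

€200.72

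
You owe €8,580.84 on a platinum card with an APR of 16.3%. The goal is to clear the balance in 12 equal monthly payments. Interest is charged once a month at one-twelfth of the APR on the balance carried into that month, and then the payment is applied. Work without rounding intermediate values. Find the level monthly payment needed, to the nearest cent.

€779.77

Monthly rate r = 16.3%/12 = 1.35833% = 0.0135833.
Level-payment amortization: P = B₀·r / (1 − (1+r)^(−n)) = 8580.84·0.0135833 / (1 − 1.01358^(−12)).
Denominator 1 − (1+r)^(−12) = 0.149476198.
P = 116.556 / 0.149476198 ≈ 779.77.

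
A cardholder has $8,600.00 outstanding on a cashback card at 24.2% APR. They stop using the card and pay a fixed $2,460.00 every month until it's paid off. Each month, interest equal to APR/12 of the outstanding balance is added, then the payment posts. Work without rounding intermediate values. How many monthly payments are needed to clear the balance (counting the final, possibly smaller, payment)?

Monthly rate r = 24.2%/12 = 2.01667% = 0.0201667.
Recurrence: B ← B·(1+r) − $2,460.00.
Month 1: interest $173.43; balance after payment $6,313.43.
Month 2: interest $127.32; balance after payment $3,980.75.
Month 3: interest $80.28; balance after payment $1,601.03.
Month 4: interest $32.29; balance after payment $0.00.

4 payments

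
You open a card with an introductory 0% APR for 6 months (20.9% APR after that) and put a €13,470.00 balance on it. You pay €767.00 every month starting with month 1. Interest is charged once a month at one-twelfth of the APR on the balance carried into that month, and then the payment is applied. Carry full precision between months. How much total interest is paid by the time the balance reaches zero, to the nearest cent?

Promo months 1–6 at r₀ = 0%/12 = 0; months 7+ at r₁ = 20.9%/12 = 0.0174167.
After month 6 (no interest yet): B = €13,470.00 − 6·€767.00 = €8,868.00.
Then at r₁ with €767.00/mo: n₂ = −ln(1 − r₁·B/P)/ln(1+r₁) ≈ 13.02 → 14 more payments.
Total paid = 19·€767.00 + €17.48 = €14,590.48; interest = €14,590.48 − €13,470.00 = €1,120.48.

€1,120.48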